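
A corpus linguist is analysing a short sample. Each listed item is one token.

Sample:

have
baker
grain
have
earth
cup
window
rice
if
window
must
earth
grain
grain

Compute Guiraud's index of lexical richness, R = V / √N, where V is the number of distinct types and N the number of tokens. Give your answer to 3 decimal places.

N = 14, V = 9.
√N = 3.741657
R = 9 / 3.741657 = 2.405

2.405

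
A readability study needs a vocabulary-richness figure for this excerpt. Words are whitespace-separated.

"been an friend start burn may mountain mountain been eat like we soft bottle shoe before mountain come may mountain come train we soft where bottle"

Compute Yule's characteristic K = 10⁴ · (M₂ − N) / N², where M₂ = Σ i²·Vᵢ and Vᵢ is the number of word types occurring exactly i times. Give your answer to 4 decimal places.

Frequencies: mountain:4, been:2, may:2, we:2, soft:2, bottle:2, come:2, an:1, friend:1, start:1, burn:1, eat:1, like:1, shoe:1, before:1, train:1, where:1
N = 26. Frequency spectrum: V_1=10, V_2=6, V_4=1
M₂ = 1²·10 + 2²·6 + 4²·1 = 50
K = 10000 × (50 − 26) / 26² = 355.0296

355.0296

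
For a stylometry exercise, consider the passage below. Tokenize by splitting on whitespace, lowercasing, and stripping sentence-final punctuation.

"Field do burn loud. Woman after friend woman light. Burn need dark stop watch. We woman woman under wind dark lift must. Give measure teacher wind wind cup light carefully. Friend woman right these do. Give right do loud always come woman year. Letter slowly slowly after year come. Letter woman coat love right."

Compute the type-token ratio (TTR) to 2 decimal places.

N = 54 tokens, V = 31 types.
TTR = V / N = 31 / 54 = 0.57

0.57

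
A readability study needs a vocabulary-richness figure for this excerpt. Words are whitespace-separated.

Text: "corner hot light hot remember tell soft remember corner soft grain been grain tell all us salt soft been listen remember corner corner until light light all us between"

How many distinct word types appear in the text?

Distinct types: {all, been, between, corner, grain, hot, light, listen, remember, salt, soft, tell, until, us}
V = 14

14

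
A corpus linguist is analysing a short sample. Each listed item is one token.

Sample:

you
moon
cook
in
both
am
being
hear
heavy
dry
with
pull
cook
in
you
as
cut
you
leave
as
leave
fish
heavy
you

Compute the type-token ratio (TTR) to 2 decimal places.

N = 24 tokens, V = 16 types.
TTR = V / N = 16 / 24 = 0.67

0.67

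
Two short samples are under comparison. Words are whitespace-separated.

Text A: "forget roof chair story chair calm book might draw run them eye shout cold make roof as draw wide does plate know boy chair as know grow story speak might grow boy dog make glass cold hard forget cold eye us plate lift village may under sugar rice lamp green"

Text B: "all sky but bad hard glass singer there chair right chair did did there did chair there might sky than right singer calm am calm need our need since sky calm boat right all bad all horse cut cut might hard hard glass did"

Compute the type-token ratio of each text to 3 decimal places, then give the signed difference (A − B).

TTR(A) = 34/50 = 0.680
TTR(B) = 21/44 = 0.477
Difference = 0.680 − 0.477 = 0.203

0.203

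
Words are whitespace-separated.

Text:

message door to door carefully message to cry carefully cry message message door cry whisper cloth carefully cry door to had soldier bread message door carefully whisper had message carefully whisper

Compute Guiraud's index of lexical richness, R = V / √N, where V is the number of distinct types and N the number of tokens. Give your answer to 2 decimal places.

N = 31, V = 10.
√N = 5.567764
R = 10 / 5.567764 = 1.80

1.80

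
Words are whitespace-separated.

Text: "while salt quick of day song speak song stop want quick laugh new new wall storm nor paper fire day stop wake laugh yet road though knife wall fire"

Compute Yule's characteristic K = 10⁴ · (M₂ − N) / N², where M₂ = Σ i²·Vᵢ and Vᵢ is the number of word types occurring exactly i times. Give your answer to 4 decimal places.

190.2497

Frequencies: quick:2, day:2, song:2, stop:2, laugh:2, new:2, wall:2, fire:2, while:1, salt:1, of:1, speak:1, want:1, storm:1, nor:1, paper:1, wake:1, yet:1, road:1, though:1, … (1 more, each freq 1)
N = 29. Frequency spectrum: V_1=13, V_2=8
M₂ = 1²·13 + 2²·8 = 45
K = 10000 × (45 − 29) / 29² = 190.2497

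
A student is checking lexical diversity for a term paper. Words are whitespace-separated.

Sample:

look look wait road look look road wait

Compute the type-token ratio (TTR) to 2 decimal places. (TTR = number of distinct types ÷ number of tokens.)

N = 8 tokens, V = 3 types.
TTR = V / N = 3 / 8 = 0.38

0.38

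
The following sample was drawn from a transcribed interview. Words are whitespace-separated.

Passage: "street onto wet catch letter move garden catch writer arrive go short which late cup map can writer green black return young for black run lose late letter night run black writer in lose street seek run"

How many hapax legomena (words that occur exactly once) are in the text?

Frequencies: writer:3, black:3, run:3, street:2, catch:2, letter:2, late:2, lose:2, onto:1, wet:1, move:1, garden:1, arrive:1, go:1, short:1, which:1, cup:1, map:1, can:1, green:1, … (6 more, each freq 1)
Hapax (freq=1): arrive, can, cup, for, garden, go, green, in, map, move, night, onto, return, seek, short, wet, which, young

18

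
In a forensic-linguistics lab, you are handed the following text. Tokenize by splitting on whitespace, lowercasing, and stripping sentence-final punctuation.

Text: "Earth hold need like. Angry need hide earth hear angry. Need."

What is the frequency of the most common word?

3

Frequencies: need:3, earth:2, angry:2, hold:1, like:1, hide:1, hear:1
Most common: 'need' with frequency 3.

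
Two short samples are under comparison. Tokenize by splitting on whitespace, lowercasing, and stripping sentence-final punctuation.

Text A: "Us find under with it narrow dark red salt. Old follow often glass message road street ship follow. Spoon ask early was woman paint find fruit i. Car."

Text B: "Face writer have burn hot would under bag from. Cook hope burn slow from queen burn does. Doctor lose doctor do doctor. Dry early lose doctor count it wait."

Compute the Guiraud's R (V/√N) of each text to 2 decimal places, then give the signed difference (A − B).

0.82

A: V=26, N=28, R=4.91
B: V=22, N=29, R=4.09
Difference = 4.91 − 4.09 = 0.82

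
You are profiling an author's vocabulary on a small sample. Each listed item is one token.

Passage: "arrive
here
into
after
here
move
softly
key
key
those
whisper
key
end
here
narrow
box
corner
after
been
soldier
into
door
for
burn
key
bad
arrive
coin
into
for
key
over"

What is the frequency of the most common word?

Frequencies: key:5, here:3, into:3, arrive:2, after:2, for:2, move:1, softly:1, those:1, whisper:1, end:1, narrow:1, box:1, corner:1, been:1, soldier:1, door:1, burn:1, bad:1, coin:1, … (1 more, each freq 1)
Most common: 'key' with frequency 5.

5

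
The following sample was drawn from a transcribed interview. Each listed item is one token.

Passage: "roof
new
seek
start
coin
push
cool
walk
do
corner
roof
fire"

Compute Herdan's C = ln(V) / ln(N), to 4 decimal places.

0.9650

N = 12, V = 11.
ln(V) = 2.397895, ln(N) = 2.484907
C = 2.397895 / 2.484907 = 0.9650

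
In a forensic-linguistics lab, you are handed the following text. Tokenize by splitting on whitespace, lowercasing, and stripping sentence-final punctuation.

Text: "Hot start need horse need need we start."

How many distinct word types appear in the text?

Distinct types: {horse, hot, need, start, we}
V = 5

5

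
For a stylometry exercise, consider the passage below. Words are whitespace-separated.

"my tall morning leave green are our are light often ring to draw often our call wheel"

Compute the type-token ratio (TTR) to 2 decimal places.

N = 17 tokens, V = 14 types.
TTR = V / N = 14 / 17 = 0.82

0.82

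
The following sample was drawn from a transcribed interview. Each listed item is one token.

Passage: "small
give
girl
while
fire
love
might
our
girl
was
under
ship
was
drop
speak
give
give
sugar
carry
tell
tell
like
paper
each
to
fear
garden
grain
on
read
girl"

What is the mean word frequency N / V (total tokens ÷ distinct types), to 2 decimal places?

1.24

N = 31 tokens, V = 25 types.
Mean frequency = N / V = 31 / 25 = 1.24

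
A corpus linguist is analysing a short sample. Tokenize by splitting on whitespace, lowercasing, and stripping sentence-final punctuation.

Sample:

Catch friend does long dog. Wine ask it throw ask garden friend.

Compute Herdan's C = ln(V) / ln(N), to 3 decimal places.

N = 12, V = 10.
ln(V) = 2.302585, ln(N) = 2.484907
C = 2.302585 / 2.484907 = 0.927

0.927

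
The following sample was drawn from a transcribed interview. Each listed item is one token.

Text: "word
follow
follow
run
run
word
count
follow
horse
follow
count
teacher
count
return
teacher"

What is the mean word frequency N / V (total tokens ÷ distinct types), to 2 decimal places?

N = 15 tokens, V = 7 types.
Mean frequency = N / V = 15 / 7 = 2.14

2.14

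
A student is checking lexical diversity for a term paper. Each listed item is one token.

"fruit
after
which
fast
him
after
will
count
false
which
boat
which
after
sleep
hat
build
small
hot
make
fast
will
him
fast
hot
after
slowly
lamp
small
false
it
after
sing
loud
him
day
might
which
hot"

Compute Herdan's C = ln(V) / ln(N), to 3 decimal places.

0.850

N = 38, V = 22.
ln(V) = 3.091042, ln(N) = 3.637586
C = 3.091042 / 3.637586 = 0.850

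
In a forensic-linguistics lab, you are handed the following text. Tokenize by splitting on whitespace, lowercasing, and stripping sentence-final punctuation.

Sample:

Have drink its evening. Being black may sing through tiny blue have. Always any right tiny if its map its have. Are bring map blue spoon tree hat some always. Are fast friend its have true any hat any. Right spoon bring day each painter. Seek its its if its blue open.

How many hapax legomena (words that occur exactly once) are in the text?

Frequencies: its:7, have:4, blue:3, any:3, tiny:2, always:2, right:2, if:2, map:2, are:2, bring:2, spoon:2, hat:2, drink:1, evening:1, being:1, black:1, may:1, sing:1, through:1, … (10 more, each freq 1)
Hapax (freq=1): being, black, day, drink, each, evening, fast, friend, may, open, painter, seek, sing, some, through, tree, true

17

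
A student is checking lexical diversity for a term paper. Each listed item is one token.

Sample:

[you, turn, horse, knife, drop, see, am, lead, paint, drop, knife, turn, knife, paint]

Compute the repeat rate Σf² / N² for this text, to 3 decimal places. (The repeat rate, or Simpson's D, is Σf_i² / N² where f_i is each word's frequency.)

0.133

Frequencies: knife:3, turn:2, drop:2, paint:2, you:1, horse:1, see:1, am:1, lead:1
Σf² = 26; N² = 196
Repeat rate = 26 / 196 = 0.133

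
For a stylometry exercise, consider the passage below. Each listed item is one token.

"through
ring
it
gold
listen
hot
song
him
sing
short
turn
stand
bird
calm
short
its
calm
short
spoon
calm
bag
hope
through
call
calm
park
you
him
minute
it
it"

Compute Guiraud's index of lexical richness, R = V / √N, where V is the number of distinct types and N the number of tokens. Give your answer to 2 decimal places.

3.95

N = 31, V = 22.
√N = 5.567764
R = 22 / 5.567764 = 3.95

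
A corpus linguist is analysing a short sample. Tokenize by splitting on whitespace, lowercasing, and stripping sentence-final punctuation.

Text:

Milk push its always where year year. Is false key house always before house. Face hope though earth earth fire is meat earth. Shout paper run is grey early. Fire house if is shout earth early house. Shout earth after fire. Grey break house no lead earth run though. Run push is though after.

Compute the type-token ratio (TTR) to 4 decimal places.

N = 54 tokens, V = 27 types.
TTR = V / N = 27 / 54 = 0.5000

0.5000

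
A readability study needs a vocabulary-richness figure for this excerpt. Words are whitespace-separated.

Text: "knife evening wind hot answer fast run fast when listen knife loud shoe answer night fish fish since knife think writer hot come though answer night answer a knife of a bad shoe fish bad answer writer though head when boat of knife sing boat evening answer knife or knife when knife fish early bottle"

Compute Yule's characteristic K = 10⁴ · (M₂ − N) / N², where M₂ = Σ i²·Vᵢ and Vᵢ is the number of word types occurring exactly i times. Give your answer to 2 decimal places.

416.53

Frequencies: knife:8, answer:6, fish:4, when:3, evening:2, hot:2, fast:2, shoe:2, night:2, writer:2, though:2, a:2, of:2, bad:2, boat:2, wind:1, run:1, listen:1, loud:1, since:1, … (7 more, each freq 1)
N = 55. Frequency spectrum: V_1=12, V_2=11, V_3=1, V_4=1, V_6=1, V_8=1
M₂ = 1²·12 + 2²·11 + 3²·1 + 4²·1 + 6²·1 + 8²·1 = 181
K = 10000 × (181 − 55) / 55² = 416.53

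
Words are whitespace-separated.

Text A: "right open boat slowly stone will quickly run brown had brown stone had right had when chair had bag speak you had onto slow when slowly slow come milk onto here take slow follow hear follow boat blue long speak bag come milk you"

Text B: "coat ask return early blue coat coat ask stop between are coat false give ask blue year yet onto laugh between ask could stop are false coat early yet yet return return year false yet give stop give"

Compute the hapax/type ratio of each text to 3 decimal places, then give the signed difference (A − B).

A: hapax=10, V=25, ratio=0.400
B: hapax=3, V=15, ratio=0.200
Difference = 0.400 − 0.200 = 0.200

0.200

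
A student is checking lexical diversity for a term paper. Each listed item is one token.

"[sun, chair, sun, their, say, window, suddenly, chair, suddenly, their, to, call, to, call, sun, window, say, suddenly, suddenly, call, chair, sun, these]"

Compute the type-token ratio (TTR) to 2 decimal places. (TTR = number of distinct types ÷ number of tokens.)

0.39

N = 23 tokens, V = 9 types.
TTR = V / N = 9 / 23 = 0.39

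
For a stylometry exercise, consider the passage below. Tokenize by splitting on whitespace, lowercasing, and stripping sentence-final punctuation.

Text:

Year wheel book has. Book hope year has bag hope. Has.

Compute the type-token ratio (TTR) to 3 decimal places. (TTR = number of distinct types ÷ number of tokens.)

N = 11 tokens, V = 6 types.
TTR = V / N = 6 / 11 = 0.545

0.545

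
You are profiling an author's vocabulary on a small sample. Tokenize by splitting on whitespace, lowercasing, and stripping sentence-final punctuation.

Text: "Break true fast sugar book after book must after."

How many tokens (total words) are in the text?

9

Tokens: break, true, fast, sugar, book, after, book, must, after
N = 9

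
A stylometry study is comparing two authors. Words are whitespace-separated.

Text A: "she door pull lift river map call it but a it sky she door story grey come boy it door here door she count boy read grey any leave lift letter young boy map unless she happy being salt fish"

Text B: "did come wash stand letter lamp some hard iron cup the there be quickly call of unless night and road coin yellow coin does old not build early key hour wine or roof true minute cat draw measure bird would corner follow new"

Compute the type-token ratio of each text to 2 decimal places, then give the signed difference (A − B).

-0.30

TTR(A) = 27/40 = 0.68
TTR(B) = 42/43 = 0.98
Difference = 0.68 − 0.98 = -0.30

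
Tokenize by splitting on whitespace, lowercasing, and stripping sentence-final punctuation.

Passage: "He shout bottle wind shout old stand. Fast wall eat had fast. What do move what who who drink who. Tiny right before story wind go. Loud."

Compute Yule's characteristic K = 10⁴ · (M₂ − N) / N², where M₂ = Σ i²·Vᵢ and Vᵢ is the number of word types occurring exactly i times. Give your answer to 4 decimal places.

Frequencies: who:3, shout:2, wind:2, fast:2, what:2, he:1, bottle:1, old:1, stand:1, wall:1, eat:1, had:1, do:1, move:1, drink:1, tiny:1, right:1, before:1, story:1, go:1, … (1 more, each freq 1)
N = 27. Frequency spectrum: V_1=16, V_2=4, V_3=1
M₂ = 1²·16 + 2²·4 + 3²·1 = 41
K = 10000 × (41 − 27) / 27² = 192.0439

192.0439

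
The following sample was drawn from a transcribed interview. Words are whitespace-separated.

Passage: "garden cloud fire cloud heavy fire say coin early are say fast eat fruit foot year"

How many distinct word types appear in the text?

Distinct types: {are, cloud, coin, early, eat, fast, fire, foot, fruit, garden, heavy, say, year}
V = 13

13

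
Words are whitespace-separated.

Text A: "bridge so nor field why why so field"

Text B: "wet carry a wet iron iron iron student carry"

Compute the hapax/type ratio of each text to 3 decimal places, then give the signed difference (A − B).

A: hapax=2, V=5, ratio=0.400
B: hapax=2, V=5, ratio=0.400
Difference = 0.400 − 0.400 = 0.000

0.000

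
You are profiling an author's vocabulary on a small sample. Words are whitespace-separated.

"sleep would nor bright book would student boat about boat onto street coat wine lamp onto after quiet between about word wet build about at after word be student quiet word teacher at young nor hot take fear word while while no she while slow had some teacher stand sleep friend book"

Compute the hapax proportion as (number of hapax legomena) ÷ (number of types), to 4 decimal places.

Frequencies: word:4, about:3, while:3, sleep:2, would:2, nor:2, book:2, student:2, boat:2, onto:2, after:2, quiet:2, at:2, teacher:2, bright:1, street:1, coat:1, wine:1, lamp:1, between:1, … (14 more, each freq 1)
Hapax count = 20; type count = 34.
Ratio = 20 / 34 = 0.5882

0.5882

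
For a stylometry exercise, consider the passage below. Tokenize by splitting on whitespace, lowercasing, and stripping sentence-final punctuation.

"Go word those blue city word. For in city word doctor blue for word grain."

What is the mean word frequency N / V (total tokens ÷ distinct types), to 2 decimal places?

N = 15 tokens, V = 9 types.
Mean frequency = N / V = 15 / 9 = 1.67

1.67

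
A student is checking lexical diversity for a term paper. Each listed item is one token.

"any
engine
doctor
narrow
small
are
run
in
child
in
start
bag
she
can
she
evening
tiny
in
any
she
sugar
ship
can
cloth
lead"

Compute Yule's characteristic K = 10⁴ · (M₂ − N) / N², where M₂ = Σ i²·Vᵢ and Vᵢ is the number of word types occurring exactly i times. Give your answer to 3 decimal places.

256.000

Frequencies: in:3, she:3, any:2, can:2, engine:1, doctor:1, narrow:1, small:1, are:1, run:1, child:1, start:1, bag:1, evening:1, tiny:1, sugar:1, ship:1, cloth:1, lead:1
N = 25. Frequency spectrum: V_1=15, V_2=2, V_3=2
M₂ = 1²·15 + 2²·2 + 3²·2 = 41
K = 10000 × (41 − 25) / 25² = 256.000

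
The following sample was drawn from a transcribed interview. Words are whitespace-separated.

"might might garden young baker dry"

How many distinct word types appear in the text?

5

Distinct types: {baker, dry, garden, might, young}
V = 5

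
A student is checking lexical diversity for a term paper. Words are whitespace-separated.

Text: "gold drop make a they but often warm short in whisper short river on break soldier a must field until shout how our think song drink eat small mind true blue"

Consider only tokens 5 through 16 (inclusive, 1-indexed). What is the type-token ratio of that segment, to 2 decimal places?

Segment tokens 5–16: they, but, often, warm, short, in, whisper, short, river, on, break, soldier
Segment N = 12, segment V = 11.
TTR = 11 / 12 = 0.92

0.92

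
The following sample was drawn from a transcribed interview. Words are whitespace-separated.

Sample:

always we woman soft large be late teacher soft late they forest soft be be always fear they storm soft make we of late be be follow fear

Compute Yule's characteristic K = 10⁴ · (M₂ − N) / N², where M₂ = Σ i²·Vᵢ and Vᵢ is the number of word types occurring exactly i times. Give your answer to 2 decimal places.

586.73

Frequencies: be:5, soft:4, late:3, always:2, we:2, they:2, fear:2, woman:1, large:1, teacher:1, forest:1, storm:1, make:1, of:1, follow:1
N = 28. Frequency spectrum: V_1=8, V_2=4, V_3=1, V_4=1, V_5=1
M₂ = 1²·8 + 2²·4 + 3²·1 + 4²·1 + 5²·1 = 74
K = 10000 × (74 − 28) / 28² = 586.73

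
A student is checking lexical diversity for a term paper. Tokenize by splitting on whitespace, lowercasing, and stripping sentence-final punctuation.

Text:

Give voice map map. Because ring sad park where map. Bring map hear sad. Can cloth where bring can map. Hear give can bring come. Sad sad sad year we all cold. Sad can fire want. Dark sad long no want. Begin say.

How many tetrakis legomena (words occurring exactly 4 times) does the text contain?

Frequencies: sad:7, map:5, can:4, bring:3, give:2, where:2, hear:2, want:2, voice:1, because:1, ring:1, park:1, cloth:1, come:1, year:1, we:1, all:1, cold:1, fire:1, dark:1, … (4 more, each freq 1)
Words with frequency 4: can

1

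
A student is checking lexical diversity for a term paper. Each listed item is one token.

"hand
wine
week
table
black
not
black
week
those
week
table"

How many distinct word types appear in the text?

Distinct types: {black, hand, not, table, those, week, wine}
V = 7

7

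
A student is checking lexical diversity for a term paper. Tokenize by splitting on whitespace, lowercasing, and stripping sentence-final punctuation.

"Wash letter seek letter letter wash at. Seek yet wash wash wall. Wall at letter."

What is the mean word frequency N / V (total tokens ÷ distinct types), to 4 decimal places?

2.5000

N = 15 tokens, V = 6 types.
Mean frequency = N / V = 15 / 6 = 2.5000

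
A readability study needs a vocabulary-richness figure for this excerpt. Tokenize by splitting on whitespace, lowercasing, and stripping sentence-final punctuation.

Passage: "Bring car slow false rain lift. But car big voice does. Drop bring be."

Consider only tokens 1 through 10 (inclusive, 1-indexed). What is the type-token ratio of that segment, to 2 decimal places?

0.90

Segment tokens 1–10: bring, car, slow, false, rain, lift, but, car, big, voice
Segment N = 10, segment V = 9.
TTR = 9 / 10 = 0.90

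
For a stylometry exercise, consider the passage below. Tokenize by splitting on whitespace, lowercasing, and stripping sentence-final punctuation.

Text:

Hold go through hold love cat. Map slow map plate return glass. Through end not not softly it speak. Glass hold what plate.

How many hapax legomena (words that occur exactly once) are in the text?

Frequencies: hold:3, through:2, map:2, plate:2, glass:2, not:2, go:1, love:1, cat:1, slow:1, return:1, end:1, softly:1, it:1, speak:1, what:1
Hapax (freq=1): cat, end, go, it, love, return, slow, softly, speak, what

10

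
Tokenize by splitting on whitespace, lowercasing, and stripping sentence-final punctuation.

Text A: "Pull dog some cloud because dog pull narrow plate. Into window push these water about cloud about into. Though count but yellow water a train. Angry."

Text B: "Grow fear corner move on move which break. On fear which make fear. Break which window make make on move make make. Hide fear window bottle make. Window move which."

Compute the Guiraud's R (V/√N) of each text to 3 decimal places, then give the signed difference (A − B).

A: V=20, N=26, R=3.922
B: V=11, N=30, R=2.008
Difference = 3.922 − 2.008 = 1.914

1.914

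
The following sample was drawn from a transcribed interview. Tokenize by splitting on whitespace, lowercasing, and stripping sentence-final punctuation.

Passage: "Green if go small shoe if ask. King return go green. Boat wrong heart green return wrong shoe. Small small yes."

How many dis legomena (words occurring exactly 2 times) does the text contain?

Frequencies: green:3, small:3, if:2, go:2, shoe:2, return:2, wrong:2, ask:1, king:1, boat:1, heart:1, yes:1
Words with frequency 2: go, if, return, shoe, wrong

5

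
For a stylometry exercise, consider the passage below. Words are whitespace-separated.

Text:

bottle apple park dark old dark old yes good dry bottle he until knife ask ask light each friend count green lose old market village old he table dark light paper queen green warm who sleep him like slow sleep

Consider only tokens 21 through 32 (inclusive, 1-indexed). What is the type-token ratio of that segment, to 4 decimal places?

0.9167

Segment tokens 21–32: green, lose, old, market, village, old, he, table, dark, light, paper, queen
Segment N = 12, segment V = 11.
TTR = 11 / 12 = 0.9167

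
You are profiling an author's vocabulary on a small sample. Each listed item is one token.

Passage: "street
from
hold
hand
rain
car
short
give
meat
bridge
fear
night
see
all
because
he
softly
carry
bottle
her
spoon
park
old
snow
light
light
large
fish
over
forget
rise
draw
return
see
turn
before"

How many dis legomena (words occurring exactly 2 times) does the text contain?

Frequencies: see:2, light:2, street:1, from:1, hold:1, hand:1, rain:1, car:1, short:1, give:1, meat:1, bridge:1, fear:1, night:1, all:1, because:1, he:1, softly:1, carry:1, bottle:1, … (14 more, each freq 1)
Words with frequency 2: light, see

2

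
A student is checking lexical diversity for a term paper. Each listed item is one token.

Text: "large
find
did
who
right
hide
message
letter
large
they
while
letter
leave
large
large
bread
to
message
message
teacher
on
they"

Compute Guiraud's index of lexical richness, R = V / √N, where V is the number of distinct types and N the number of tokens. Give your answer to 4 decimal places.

N = 22, V = 15.
√N = 4.690416
R = 15 / 4.690416 = 3.1980

3.1980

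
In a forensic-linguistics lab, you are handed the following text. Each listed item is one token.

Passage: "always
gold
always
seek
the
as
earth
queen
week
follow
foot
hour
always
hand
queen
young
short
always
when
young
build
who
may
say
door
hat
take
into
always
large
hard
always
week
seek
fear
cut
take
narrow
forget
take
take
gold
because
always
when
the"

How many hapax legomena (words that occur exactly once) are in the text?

Frequencies: always:7, take:4, gold:2, seek:2, the:2, queen:2, week:2, young:2, when:2, as:1, earth:1, follow:1, foot:1, hour:1, hand:1, short:1, build:1, who:1, may:1, say:1, … (10 more, each freq 1)
Hapax (freq=1): as, because, build, cut, door, earth, fear, follow, foot, forget, hand, hard, hat, hour, into, large, may, narrow, say, short, who

21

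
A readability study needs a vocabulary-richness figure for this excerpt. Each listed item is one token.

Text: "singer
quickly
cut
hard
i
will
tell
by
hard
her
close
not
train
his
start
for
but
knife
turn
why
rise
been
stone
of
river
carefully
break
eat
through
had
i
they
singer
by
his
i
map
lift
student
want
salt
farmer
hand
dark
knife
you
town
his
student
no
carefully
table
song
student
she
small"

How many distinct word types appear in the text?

45

Distinct types: {been, break, but, by, carefully, close, cut, dark, eat, farmer, for, had, hand, hard, her, his, i, knife, lift, map, no, not, of, quickly, rise, river, salt, she, singer, small, song, start, stone, student, table, tell, they, through, town, train, turn, want, why, will, you}
V = 45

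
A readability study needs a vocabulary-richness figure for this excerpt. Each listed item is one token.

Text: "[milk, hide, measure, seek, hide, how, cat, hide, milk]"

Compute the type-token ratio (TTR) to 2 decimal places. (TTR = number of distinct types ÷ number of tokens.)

0.67

N = 9 tokens, V = 6 types.
TTR = V / N = 6 / 9 = 0.67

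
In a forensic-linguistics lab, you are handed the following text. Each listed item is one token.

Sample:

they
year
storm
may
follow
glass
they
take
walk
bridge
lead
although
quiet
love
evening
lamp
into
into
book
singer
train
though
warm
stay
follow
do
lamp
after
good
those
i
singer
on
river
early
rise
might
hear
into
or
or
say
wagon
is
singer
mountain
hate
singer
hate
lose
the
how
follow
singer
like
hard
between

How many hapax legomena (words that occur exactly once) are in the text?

38

Frequencies: singer:5, follow:3, into:3, they:2, lamp:2, or:2, hate:2, year:1, storm:1, may:1, glass:1, take:1, walk:1, bridge:1, lead:1, although:1, quiet:1, love:1, evening:1, book:1, … (25 more, each freq 1)
Hapax (freq=1): after, although, between, book, bridge, do, early, evening, glass, good, hard, hear, how, i, is, lead, like, lose, love, may, might, mountain, on, quiet, rise, river, say, stay, storm, take, the, those, though, train, wagon, walk, warm, year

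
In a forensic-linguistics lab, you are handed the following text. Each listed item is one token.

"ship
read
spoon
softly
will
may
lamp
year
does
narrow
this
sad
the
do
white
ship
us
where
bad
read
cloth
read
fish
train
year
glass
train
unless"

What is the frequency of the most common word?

Frequencies: read:3, ship:2, year:2, train:2, spoon:1, softly:1, will:1, may:1, lamp:1, does:1, narrow:1, this:1, sad:1, the:1, do:1, white:1, us:1, where:1, bad:1, cloth:1, … (3 more, each freq 1)
Most common: 'read' with frequency 3.

3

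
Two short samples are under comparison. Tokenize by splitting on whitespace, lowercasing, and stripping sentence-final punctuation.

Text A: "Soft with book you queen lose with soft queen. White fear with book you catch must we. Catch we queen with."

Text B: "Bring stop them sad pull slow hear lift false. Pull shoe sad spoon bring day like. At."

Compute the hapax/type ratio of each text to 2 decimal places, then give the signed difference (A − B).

-0.43

A: hapax=4, V=11, ratio=0.36
B: hapax=11, V=14, ratio=0.79
Difference = 0.36 − 0.79 = -0.43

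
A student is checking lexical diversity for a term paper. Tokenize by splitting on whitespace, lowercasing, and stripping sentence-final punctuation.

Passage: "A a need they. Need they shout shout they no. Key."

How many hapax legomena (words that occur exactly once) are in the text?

Frequencies: they:3, a:2, need:2, shout:2, no:1, key:1
Hapax (freq=1): key, no

2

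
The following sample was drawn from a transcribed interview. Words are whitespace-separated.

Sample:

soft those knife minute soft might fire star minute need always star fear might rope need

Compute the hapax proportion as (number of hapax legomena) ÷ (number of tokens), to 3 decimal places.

0.375

Frequencies: soft:2, minute:2, might:2, star:2, need:2, those:1, knife:1, fire:1, always:1, fear:1, rope:1
Hapax count = 6; token count = 16.
Ratio = 6 / 16 = 0.375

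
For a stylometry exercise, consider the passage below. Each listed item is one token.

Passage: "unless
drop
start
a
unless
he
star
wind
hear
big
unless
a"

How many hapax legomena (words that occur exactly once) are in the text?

7

Frequencies: unless:3, a:2, drop:1, start:1, he:1, star:1, wind:1, hear:1, big:1
Hapax (freq=1): big, drop, he, hear, star, start, wind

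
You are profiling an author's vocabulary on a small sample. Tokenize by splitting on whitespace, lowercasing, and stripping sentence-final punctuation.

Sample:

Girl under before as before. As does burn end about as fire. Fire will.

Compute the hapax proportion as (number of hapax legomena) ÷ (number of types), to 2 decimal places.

0.70

Frequencies: as:3, before:2, fire:2, girl:1, under:1, does:1, burn:1, end:1, about:1, will:1
Hapax count = 7; type count = 10.
Ratio = 7 / 10 = 0.70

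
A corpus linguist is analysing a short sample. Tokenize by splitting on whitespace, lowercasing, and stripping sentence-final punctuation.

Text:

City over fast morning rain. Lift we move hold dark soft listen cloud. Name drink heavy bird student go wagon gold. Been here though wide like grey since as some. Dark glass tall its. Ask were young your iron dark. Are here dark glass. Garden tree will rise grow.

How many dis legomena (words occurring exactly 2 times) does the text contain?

2

Frequencies: dark:4, here:2, glass:2, city:1, over:1, fast:1, morning:1, rain:1, lift:1, we:1, move:1, hold:1, soft:1, listen:1, cloud:1, name:1, drink:1, heavy:1, bird:1, student:1, … (24 more, each freq 1)
Words with frequency 2: glass, here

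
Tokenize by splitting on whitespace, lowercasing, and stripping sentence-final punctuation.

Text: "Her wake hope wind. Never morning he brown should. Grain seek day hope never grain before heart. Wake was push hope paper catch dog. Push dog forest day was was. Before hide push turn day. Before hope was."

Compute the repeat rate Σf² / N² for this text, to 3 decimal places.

0.061

Frequencies: hope:4, was:4, day:3, before:3, push:3, wake:2, never:2, grain:2, dog:2, her:1, wind:1, morning:1, he:1, brown:1, should:1, seek:1, heart:1, paper:1, catch:1, forest:1, … (2 more, each freq 1)
Σf² = 88; N² = 1444
Repeat rate = 88 / 1444 = 0.061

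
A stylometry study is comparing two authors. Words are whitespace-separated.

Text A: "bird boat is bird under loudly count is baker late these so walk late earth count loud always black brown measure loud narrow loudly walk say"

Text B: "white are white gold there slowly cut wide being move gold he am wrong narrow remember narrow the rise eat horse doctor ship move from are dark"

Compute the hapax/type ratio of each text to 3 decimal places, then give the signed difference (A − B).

-0.141

A: hapax=12, V=19, ratio=0.632
B: hapax=17, V=22, ratio=0.773
Difference = 0.632 − 0.773 = -0.141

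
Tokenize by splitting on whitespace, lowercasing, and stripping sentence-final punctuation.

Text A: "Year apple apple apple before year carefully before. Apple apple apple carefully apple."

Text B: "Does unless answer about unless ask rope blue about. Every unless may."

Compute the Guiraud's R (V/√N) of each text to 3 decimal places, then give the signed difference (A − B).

A: V=4, N=13, R=1.109
B: V=9, N=12, R=2.598
Difference = 1.109 − 2.598 = -1.489

-1.489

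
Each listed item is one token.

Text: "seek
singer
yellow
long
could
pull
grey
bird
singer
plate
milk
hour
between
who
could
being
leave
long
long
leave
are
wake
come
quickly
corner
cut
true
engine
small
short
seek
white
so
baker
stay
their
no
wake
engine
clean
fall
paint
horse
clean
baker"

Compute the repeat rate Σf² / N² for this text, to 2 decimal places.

Frequencies: long:3, seek:2, singer:2, could:2, leave:2, wake:2, engine:2, baker:2, clean:2, yellow:1, pull:1, grey:1, bird:1, plate:1, milk:1, hour:1, between:1, who:1, being:1, are:1, … (15 more, each freq 1)
Σf² = 67; N² = 2025
Repeat rate = 67 / 2025 = 0.03

0.03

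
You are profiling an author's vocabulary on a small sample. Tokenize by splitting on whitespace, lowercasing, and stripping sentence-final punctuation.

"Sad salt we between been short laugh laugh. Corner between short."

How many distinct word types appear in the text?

8

Distinct types: {been, between, corner, laugh, sad, salt, short, we}
V = 8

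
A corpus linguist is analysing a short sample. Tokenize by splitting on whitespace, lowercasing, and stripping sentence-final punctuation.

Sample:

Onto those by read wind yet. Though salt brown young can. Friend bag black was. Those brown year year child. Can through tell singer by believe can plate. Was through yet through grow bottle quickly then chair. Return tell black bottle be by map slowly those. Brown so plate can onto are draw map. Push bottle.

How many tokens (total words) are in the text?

Tokens: onto, those, by, read, wind, yet, though, salt, brown, young, can, friend, bag, black, was, those, brown, year, year, child, can, through, tell, singer, by, believe, can, plate, was, through, yet, through, grow, bottle, quickly, then, chair, return, tell, black, bottle, be, by, map, slowly, those, brown, so, plate, can, onto, are, draw, map, push, bottle
N = 56

56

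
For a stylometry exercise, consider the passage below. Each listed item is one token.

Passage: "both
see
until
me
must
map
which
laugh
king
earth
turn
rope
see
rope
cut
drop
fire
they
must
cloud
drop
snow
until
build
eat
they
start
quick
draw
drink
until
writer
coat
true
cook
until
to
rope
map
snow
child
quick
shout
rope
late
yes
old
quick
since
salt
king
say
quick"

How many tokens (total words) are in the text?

53

Tokens: both, see, until, me, must, map, which, laugh, king, earth, turn, rope, see, rope, cut, drop, fire, they, must, cloud, drop, snow, until, build, eat, they, start, quick, draw, drink, until, writer, coat, true, cook, until, to, rope, map, snow, child, quick, shout, rope, late, yes, old, quick, since, salt, king, say, quick
N = 53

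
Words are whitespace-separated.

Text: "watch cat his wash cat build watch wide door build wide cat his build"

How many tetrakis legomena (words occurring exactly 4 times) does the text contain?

0

Frequencies: cat:3, build:3, watch:2, his:2, wide:2, wash:1, door:1
Words with frequency 4: (none)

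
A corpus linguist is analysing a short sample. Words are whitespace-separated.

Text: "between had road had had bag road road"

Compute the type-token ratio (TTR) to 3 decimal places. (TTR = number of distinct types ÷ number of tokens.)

N = 8 tokens, V = 4 types.
TTR = V / N = 4 / 8 = 0.500

0.500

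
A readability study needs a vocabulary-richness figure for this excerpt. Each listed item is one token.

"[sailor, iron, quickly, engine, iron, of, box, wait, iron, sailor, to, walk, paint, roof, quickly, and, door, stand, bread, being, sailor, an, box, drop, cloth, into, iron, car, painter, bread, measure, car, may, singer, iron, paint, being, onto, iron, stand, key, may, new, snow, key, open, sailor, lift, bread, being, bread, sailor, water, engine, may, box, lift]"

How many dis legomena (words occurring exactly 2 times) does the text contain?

7

Frequencies: iron:6, sailor:5, bread:4, box:3, being:3, may:3, quickly:2, engine:2, paint:2, stand:2, car:2, key:2, lift:2, of:1, wait:1, to:1, walk:1, roof:1, and:1, door:1, … (12 more, each freq 1)
Words with frequency 2: car, engine, key, lift, paint, quickly, stand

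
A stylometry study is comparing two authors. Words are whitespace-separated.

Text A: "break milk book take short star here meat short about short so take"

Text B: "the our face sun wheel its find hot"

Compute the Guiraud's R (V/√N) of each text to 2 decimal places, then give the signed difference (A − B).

-0.06

A: V=10, N=13, R=2.77
B: V=8, N=8, R=2.83
Difference = 2.77 − 2.83 = -0.06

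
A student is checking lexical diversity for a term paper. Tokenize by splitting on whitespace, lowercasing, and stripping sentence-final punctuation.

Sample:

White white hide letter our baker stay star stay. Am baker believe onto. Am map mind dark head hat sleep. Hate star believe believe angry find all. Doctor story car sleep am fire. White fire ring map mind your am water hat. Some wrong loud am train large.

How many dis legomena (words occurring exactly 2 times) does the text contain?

8

Frequencies: am:5, white:3, believe:3, baker:2, stay:2, star:2, map:2, mind:2, hat:2, sleep:2, fire:2, hide:1, letter:1, our:1, onto:1, dark:1, head:1, hate:1, angry:1, find:1, … (12 more, each freq 1)
Words with frequency 2: baker, fire, hat, map, mind, sleep, star, stay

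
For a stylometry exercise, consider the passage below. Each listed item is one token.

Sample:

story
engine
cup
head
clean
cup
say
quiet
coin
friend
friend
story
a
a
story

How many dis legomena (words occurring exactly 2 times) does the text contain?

3

Frequencies: story:3, cup:2, friend:2, a:2, engine:1, head:1, clean:1, say:1, quiet:1, coin:1
Words with frequency 2: a, cup, friend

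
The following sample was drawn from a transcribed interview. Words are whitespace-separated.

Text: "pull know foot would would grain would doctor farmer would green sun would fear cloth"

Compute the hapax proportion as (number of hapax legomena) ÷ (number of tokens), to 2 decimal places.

0.67

Frequencies: would:5, pull:1, know:1, foot:1, grain:1, doctor:1, farmer:1, green:1, sun:1, fear:1, cloth:1
Hapax count = 10; token count = 15.
Ratio = 10 / 15 = 0.67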